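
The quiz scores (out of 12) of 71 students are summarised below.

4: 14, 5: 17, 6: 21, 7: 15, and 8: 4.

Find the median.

Cumulative frequencies: 14, 31, 52, 67, 71
n = 71, so the median is the value in position (n+1)/2 = 36.
Position 36 falls at value 6.

6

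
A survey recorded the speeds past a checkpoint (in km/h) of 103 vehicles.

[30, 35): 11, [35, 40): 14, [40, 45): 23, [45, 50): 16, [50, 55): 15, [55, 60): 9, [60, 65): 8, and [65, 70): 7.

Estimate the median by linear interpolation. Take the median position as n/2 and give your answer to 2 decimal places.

46.09

Cumulative frequencies: 11, 25, 48, 64, 79, 88, 96, 103
n = 103; position = n/2 = 51.5.
This falls in the class [45, 50): L = 45, F = 48, f = 16, h = 5.
Median ≈ 45 + ((51.5 − 48) / 16) × 5 = 46.0938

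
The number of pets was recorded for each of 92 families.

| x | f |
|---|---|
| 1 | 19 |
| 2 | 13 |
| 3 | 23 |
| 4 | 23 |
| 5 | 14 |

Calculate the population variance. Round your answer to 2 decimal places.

1.83

Values: 1, 2, 3, 4, 5
n = 92, Σfx = 276, mean = 3.0000
Σfx² = 996
Σf(x − x̄)² = Σfx² − (Σfx)²/n = 996 − 276²/92 = 168.0000
Population variance = 168.0000 / 92 = 1.8261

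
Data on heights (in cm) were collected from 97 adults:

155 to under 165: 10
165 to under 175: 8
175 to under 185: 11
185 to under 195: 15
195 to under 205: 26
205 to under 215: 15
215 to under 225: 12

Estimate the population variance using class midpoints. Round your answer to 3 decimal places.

324.094

Midpoints: 160, 170, 180, 190, 200, 210, 220
n = 97, Σfm = 18780, mean = 193.6082
Σfm² = 3667400
Σf(m − x̄)² = Σfm² − (Σfm)²/n = 3667400 − 18780²/97 = 31437.1134
Population variance = 31437.1134 / 97 = 324.0940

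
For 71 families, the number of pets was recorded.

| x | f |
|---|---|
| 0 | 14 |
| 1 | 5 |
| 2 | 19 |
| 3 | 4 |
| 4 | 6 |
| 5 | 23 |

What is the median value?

Cumulative frequencies: 14, 19, 38, 42, 48, 71
n = 71, so the median is the value in position (n+1)/2 = 36.
Position 36 falls at value 2.

2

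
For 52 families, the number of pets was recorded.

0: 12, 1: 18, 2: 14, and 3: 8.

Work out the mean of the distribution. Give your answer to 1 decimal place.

1.3

Values: 0, 1, 2, 3
Σfx = 12×0 + 18×1 + 14×2 + 8×3 = 70
n = Σf = 52
Mean = 70 / 52 = 1.3462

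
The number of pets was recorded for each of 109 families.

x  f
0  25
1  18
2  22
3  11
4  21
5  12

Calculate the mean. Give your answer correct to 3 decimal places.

2.193

Values: 0, 1, 2, 3, 4, 5
Σfx = 25×0 + 18×1 + 22×2 + 11×3 + 21×4 + 12×5 = 239
n = Σf = 109
Mean = 239 / 109 = 2.1927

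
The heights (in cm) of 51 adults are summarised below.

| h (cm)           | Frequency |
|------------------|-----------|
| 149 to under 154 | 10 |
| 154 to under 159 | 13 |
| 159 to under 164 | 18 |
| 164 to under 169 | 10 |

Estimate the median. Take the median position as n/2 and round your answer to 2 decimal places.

159.69

Cumulative frequencies: 10, 23, 41, 51
n = 51; position = n/2 = 25.5.
This falls in the class 159 to under 164: L = 159, F = 23, f = 18, h = 5.
Median ≈ 159 + ((25.5 − 23) / 18) × 5 = 159.6944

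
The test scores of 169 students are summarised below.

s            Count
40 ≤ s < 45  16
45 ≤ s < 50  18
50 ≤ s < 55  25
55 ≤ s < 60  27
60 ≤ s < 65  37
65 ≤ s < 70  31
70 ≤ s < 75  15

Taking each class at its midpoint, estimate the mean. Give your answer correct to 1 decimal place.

58.5

Midpoints: 42.5, 47.5, 52.5, 57.5, 62.5, 67.5, 72.5
Σfm = 16×42.5 + 18×47.5 + 25×52.5 + 27×57.5 + 37×62.5 + 31×67.5 + 15×72.5 = 9892.5
n = Σf = 169
Mean = 9892.5 / 169 = 58.5355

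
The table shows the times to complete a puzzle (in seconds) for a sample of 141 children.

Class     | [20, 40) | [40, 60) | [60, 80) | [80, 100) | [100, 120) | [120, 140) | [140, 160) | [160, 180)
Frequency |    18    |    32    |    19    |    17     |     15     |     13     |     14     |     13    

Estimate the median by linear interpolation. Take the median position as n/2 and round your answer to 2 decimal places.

81.76

Cumulative frequencies: 18, 50, 69, 86, 101, 114, 128, 141
n = 141; position = n/2 = 70.5.
This falls in the class [80, 100): L = 80, F = 69, f = 17, h = 20.
Median ≈ 80 + ((70.5 − 69) / 17) × 20 = 81.7647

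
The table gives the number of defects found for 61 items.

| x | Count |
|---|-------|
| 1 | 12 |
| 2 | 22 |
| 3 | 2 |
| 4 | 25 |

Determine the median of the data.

2

Cumulative frequencies: 12, 34, 36, 61
n = 61, so the median is the value in position (n+1)/2 = 31.
Position 31 falls at value 2.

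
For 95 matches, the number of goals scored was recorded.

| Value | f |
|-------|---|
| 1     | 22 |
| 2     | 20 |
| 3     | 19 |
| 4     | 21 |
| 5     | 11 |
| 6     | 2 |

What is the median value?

Cumulative frequencies: 22, 42, 61, 82, 93, 95
n = 95, so the median is the value in position (n+1)/2 = 48.
Position 48 falls at value 3.

3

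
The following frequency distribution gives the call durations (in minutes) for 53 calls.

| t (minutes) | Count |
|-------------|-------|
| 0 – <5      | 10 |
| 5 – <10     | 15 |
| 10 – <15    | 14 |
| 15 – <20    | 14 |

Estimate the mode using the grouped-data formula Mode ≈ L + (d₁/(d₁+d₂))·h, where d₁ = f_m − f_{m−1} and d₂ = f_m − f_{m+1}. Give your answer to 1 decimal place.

9.2

Modal class: 5 – <10 (highest frequency 15).
d₁ = 15 − 10 = 5, d₂ = 15 − 14 = 1
Mode ≈ 5 + (5/(5+1)) × 5 = 5 + 4.1667 = 9.1667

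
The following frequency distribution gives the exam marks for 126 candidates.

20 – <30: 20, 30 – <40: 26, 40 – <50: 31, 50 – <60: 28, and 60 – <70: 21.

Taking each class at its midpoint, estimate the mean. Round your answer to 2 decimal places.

45.32

Midpoints: 25, 35, 45, 55, 65
Σfm = 20×25 + 26×35 + 31×45 + 28×55 + 21×65 = 5710
n = Σf = 126
Mean = 5710 / 126 = 45.3175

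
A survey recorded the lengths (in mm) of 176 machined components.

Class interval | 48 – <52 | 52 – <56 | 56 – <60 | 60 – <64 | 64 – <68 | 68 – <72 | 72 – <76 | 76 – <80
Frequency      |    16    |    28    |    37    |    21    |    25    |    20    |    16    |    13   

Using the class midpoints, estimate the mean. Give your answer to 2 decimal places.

62.55

Midpoints: 50, 54, 58, 62, 66, 70, 74, 78
Σfm = 16×50 + 28×54 + 37×58 + 21×62 + 25×66 + 20×70 + 16×74 + 13×78 = 11008
n = Σf = 176
Mean = 11008 / 176 = 62.5455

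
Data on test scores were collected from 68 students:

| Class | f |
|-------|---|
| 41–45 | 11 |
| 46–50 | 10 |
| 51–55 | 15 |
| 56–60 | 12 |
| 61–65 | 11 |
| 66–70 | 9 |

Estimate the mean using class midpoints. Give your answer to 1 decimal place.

Midpoints: 43, 48, 53, 58, 63, 68
Σfm = 11×43 + 10×48 + 15×53 + 12×58 + 11×63 + 9×68 = 3749
n = Σf = 68
Mean = 3749 / 68 = 55.1324

55.1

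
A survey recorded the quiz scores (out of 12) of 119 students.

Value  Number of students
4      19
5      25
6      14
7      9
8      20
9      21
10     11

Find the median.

7

Cumulative frequencies: 19, 44, 58, 67, 87, 108, 119
n = 119, so the median is the value in position (n+1)/2 = 60.
Position 60 falls at value 7.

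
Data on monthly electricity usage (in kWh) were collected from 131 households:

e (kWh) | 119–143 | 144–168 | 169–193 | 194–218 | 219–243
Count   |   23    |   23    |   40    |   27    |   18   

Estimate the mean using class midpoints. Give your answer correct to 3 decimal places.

179.855

Midpoints: 131, 156, 181, 206, 231
Σfm = 23×131 + 23×156 + 40×181 + 27×206 + 18×231 = 23561
n = Σf = 131
Mean = 23561 / 131 = 179.8550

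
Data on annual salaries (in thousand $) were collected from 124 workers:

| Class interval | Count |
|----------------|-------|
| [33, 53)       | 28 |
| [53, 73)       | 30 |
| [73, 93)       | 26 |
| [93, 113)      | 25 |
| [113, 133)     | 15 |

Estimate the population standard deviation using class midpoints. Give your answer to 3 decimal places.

26.594

Midpoints: 43, 63, 83, 103, 123
n = 124, Σfm = 9672, mean = 78.0000
Σfm² = 842116
Σf(m − x̄)² = Σfm² − (Σfm)²/n = 842116 − 9672²/124 = 87700.0000
Population variance = 87700.0000 / 124 = 707.2581
Standard deviation = √707.2581 = 26.5943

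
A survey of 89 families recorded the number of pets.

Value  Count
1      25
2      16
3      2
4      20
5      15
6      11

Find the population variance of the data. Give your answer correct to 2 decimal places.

Values: 1, 2, 3, 4, 5, 6
n = 89, Σfx = 284, mean = 3.1910
Σfx² = 1198
Σf(x − x̄)² = Σfx² − (Σfx)²/n = 1198 − 284²/89 = 291.7528
Population variance = 291.7528 / 89 = 3.2781

3.28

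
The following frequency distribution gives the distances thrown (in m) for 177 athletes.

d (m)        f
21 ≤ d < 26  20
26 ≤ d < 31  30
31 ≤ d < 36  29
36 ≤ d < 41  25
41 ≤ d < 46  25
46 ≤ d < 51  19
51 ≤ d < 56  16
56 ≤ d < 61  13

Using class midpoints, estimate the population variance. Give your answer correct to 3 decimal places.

110.296

Midpoints: 23.5, 28.5, 33.5, 38.5, 43.5, 48.5, 53.5, 58.5
n = 177, Σfm = 6884.5, mean = 38.8955
Σfm² = 287298.25
Σf(m − x̄)² = Σfm² − (Σfm)²/n = 287298.25 − 6884.5²/177 = 19522.3164
Population variance = 19522.3164 / 177 = 110.2956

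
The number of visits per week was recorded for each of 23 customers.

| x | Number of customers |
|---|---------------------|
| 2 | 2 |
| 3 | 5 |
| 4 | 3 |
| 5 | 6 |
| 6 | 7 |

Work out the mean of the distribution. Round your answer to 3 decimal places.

4.478

Values: 2, 3, 4, 5, 6
Σfx = 2×2 + 5×3 + 3×4 + 6×5 + 7×6 = 103
n = Σf = 23
Mean = 103 / 23 = 4.4783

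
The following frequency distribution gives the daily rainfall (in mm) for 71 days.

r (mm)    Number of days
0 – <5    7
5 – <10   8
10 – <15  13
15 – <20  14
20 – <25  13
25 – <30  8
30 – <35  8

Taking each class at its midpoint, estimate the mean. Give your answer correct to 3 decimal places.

17.711

Midpoints: 2.5, 7.5, 12.5, 17.5, 22.5, 27.5, 32.5
Σfm = 7×2.5 + 8×7.5 + 13×12.5 + 14×17.5 + 13×22.5 + 8×27.5 + 8×32.5 = 1257.5
n = Σf = 71
Mean = 1257.5 / 71 = 17.7113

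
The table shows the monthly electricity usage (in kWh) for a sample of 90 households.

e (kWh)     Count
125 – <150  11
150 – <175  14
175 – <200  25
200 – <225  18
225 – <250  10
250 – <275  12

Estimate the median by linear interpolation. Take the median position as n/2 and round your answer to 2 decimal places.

195.00

Cumulative frequencies: 11, 25, 50, 68, 78, 90
n = 90; position = n/2 = 45.
This falls in the class 175 – <200: L = 175, F = 25, f = 25, h = 25.
Median ≈ 175 + ((45 − 25) / 25) × 25 = 195.0000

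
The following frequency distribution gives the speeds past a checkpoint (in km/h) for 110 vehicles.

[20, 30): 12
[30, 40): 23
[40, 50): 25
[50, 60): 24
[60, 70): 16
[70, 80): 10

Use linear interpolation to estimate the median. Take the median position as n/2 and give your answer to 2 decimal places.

Cumulative frequencies: 12, 35, 60, 84, 100, 110
n = 110; position = n/2 = 55.
This falls in the class [40, 50): L = 40, F = 35, f = 25, h = 10.
Median ≈ 40 + ((55 − 35) / 25) × 10 = 48.0000

48.00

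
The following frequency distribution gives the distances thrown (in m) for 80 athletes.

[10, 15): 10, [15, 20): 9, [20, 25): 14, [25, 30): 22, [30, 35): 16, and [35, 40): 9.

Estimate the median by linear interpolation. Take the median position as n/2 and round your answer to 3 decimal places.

26.591

Cumulative frequencies: 10, 19, 33, 55, 71, 80
n = 80; position = n/2 = 40.
This falls in the class [25, 30): L = 25, F = 33, f = 22, h = 5.
Median ≈ 25 + ((40 − 33) / 22) × 5 = 26.5909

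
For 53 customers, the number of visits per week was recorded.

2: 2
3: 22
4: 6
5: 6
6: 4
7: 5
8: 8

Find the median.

4

Cumulative frequencies: 2, 24, 30, 36, 40, 45, 53
n = 53, so the median is the value in position (n+1)/2 = 27.
Position 27 falls at value 4.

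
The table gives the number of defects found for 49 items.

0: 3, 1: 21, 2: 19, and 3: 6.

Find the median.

2

Cumulative frequencies: 3, 24, 43, 49
n = 49, so the median is the value in position (n+1)/2 = 25.
Position 25 falls at value 2.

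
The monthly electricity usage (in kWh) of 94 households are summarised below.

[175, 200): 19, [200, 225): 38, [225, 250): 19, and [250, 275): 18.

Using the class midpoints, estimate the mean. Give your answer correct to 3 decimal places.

Midpoints: 187.5, 212.5, 237.5, 262.5
Σfm = 19×187.5 + 38×212.5 + 19×237.5 + 18×262.5 = 20875
n = Σf = 94
Mean = 20875 / 94 = 222.0745

222.074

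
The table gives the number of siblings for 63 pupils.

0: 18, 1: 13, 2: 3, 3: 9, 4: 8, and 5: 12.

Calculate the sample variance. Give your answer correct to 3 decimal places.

Values: 0, 1, 2, 3, 4, 5
n = 63, Σfx = 138, mean = 2.1905
Σfx² = 534
Σf(x − x̄)² = Σfx² − (Σfx)²/n = 534 − 138²/63 = 231.7143
Sample variance = 231.7143 / 62 = 3.7373

3.737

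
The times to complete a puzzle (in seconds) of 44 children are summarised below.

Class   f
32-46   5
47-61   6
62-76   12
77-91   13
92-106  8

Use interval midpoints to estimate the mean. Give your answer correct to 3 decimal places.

Midpoints: 39, 54, 69, 84, 99
Σfm = 5×39 + 6×54 + 12×69 + 13×84 + 8×99 = 3231
n = Σf = 44
Mean = 3231 / 44 = 73.4318

73.432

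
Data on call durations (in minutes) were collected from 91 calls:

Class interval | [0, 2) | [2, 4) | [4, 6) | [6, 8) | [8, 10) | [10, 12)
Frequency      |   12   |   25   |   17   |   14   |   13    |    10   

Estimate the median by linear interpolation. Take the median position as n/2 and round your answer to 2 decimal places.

Cumulative frequencies: 12, 37, 54, 68, 81, 91
n = 91; position = n/2 = 45.5.
This falls in the class [4, 6): L = 4, F = 37, f = 17, h = 2.
Median ≈ 4 + ((45.5 − 37) / 17) × 2 = 5.0000

5.00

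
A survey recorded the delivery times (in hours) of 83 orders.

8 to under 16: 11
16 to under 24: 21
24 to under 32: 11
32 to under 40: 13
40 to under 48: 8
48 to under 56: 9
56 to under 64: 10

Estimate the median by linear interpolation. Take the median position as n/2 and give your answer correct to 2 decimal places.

30.91

Cumulative frequencies: 11, 32, 43, 56, 64, 73, 83
n = 83; position = n/2 = 41.5.
This falls in the class 24 to under 32: L = 24, F = 32, f = 11, h = 8.
Median ≈ 24 + ((41.5 − 32) / 11) × 8 = 30.9091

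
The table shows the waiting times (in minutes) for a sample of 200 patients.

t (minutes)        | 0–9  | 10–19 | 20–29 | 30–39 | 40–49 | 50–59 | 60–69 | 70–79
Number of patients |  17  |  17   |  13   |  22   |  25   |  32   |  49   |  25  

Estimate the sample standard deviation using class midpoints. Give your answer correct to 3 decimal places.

Midpoints: 4.5, 14.5, 24.5, 34.5, 44.5, 54.5, 64.5, 74.5
n = 200, Σfm = 9280, mean = 46.4000
Σfm² = 525070
Σf(m − x̄)² = Σfm² − (Σfm)²/n = 525070 − 9280²/200 = 94478.0000
Sample variance = 94478.0000 / 199 = 474.7638
Standard deviation = √474.7638 = 21.7891

21.789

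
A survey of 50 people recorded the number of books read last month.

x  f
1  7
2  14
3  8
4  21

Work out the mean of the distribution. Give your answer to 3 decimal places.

Values: 1, 2, 3, 4
Σfx = 7×1 + 14×2 + 8×3 + 21×4 = 143
n = Σf = 50
Mean = 143 / 50 = 2.8600

2.860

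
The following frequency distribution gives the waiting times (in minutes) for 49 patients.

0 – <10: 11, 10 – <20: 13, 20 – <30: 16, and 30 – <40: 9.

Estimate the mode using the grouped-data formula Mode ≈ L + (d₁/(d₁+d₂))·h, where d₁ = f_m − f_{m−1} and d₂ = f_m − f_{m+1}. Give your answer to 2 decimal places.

23.00

Modal class: 20 – <30 (highest frequency 16).
d₁ = 16 − 13 = 3, d₂ = 16 − 9 = 7
Mode ≈ 20 + (3/(3+7)) × 10 = 20 + 3.0000 = 23.0000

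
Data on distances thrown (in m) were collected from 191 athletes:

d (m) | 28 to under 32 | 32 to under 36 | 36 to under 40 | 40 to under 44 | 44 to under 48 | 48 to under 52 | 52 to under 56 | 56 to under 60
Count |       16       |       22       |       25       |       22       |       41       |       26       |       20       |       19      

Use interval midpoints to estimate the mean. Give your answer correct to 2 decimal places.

Midpoints: 30, 34, 38, 42, 46, 50, 54, 58
Σfm = 16×30 + 22×34 + 25×38 + 22×42 + 41×46 + 26×50 + 20×54 + 19×58 = 8470
n = Σf = 191
Mean = 8470 / 191 = 44.3455

44.35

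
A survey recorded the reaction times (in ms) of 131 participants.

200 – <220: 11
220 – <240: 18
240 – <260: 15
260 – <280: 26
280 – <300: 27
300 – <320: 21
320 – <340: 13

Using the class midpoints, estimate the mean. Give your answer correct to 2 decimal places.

273.66

Midpoints: 210, 230, 250, 270, 290, 310, 330
Σfm = 11×210 + 18×230 + 15×250 + 26×270 + 27×290 + 21×310 + 13×330 = 35850
n = Σf = 131
Mean = 35850 / 131 = 273.6641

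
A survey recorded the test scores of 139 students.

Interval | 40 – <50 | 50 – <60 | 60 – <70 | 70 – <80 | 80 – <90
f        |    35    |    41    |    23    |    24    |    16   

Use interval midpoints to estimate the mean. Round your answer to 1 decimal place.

Midpoints: 45, 55, 65, 75, 85
Σfm = 35×45 + 41×55 + 23×65 + 24×75 + 16×85 = 8485
n = Σf = 139
Mean = 8485 / 139 = 61.0432

61.0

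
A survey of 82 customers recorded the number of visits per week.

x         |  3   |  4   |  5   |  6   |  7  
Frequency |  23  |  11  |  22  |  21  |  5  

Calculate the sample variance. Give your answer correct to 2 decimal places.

Values: 3, 4, 5, 6, 7
n = 82, Σfx = 384, mean = 4.6829
Σfx² = 1934
Σf(x − x̄)² = Σfx² − (Σfx)²/n = 1934 − 384²/82 = 135.7561
Sample variance = 135.7561 / 81 = 1.6760

1.68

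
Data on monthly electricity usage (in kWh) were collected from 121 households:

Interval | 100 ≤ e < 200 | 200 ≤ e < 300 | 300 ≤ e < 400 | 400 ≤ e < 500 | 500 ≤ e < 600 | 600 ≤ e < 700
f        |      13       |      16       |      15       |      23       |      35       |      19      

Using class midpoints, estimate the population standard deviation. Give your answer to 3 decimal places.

158.923

Midpoints: 150, 250, 350, 450, 550, 650
n = 121, Σfm = 53150, mean = 439.2562
Σfm² = 26402500
Σf(m − x̄)² = Σfm² − (Σfm)²/n = 26402500 − 53150²/121 = 3056033.0579
Population variance = 3056033.0579 / 121 = 25256.4716
Standard deviation = √25256.4716 = 158.9228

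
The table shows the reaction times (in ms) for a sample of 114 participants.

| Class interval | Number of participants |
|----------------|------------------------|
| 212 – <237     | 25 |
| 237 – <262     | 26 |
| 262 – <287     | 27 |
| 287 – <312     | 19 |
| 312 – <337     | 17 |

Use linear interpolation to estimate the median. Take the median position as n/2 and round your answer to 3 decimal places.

Cumulative frequencies: 25, 51, 78, 97, 114
n = 114; position = n/2 = 57.
This falls in the class 262 – <287: L = 262, F = 51, f = 27, h = 25.
Median ≈ 262 + ((57 − 51) / 27) × 25 = 267.5556

267.556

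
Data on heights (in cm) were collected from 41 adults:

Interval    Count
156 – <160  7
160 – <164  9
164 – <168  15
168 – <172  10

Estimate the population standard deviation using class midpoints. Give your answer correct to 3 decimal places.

4.091

Midpoints: 158, 162, 166, 170
n = 41, Σfm = 6754, mean = 164.7317
Σfm² = 1113284
Σf(m − x̄)² = Σfm² − (Σfm)²/n = 1113284 − 6754²/41 = 686.0488
Population variance = 686.0488 / 41 = 16.7329
Standard deviation = √16.7329 = 4.0906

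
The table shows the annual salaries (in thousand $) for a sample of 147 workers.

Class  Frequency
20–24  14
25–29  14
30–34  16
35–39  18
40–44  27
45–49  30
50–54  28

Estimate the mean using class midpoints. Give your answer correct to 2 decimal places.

39.89

Midpoints: 22, 27, 32, 37, 42, 47, 52
Σfm = 14×22 + 14×27 + 16×32 + 18×37 + 27×42 + 30×47 + 28×52 = 5864
n = Σf = 147
Mean = 5864 / 147 = 39.8912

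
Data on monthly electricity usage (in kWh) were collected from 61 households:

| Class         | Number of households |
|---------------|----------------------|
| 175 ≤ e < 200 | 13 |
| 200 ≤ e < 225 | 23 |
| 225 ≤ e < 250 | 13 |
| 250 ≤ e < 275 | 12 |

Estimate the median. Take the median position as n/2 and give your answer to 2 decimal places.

Cumulative frequencies: 13, 36, 49, 61
n = 61; position = n/2 = 30.5.
This falls in the class 200 ≤ e < 225: L = 200, F = 13, f = 23, h = 25.
Median ≈ 200 + ((30.5 − 13) / 23) × 25 = 219.0217

219.02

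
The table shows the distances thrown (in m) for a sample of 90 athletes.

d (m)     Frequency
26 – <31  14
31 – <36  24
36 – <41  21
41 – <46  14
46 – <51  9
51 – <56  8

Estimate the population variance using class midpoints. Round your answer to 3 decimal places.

56.062

Midpoints: 28.5, 33.5, 38.5, 43.5, 48.5, 53.5
n = 90, Σfm = 3485, mean = 38.7222
Σfm² = 139992.5
Σf(m − x̄)² = Σfm² − (Σfm)²/n = 139992.5 − 3485²/90 = 5045.5556
Population variance = 5045.5556 / 90 = 56.0617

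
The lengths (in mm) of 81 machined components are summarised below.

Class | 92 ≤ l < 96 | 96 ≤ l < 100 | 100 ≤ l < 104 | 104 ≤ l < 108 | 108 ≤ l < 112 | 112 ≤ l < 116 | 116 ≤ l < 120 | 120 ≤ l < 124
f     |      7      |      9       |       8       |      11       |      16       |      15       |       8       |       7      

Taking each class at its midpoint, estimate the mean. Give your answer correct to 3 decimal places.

Midpoints: 94, 98, 102, 106, 110, 114, 118, 122
Σfm = 7×94 + 9×98 + 8×102 + 11×106 + 16×110 + 15×114 + 8×118 + 7×122 = 8790
n = Σf = 81
Mean = 8790 / 81 = 108.5185

108.519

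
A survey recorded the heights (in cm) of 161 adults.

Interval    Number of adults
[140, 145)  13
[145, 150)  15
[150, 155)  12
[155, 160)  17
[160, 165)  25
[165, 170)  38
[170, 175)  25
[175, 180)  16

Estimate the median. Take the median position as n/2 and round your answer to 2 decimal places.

Cumulative frequencies: 13, 28, 40, 57, 82, 120, 145, 161
n = 161; position = n/2 = 80.5.
This falls in the class [160, 165): L = 160, F = 57, f = 25, h = 5.
Median ≈ 160 + ((80.5 − 57) / 25) × 5 = 164.7000

164.70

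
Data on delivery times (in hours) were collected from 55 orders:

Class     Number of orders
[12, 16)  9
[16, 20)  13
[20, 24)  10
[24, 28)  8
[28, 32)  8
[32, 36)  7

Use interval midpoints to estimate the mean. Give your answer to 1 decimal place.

Midpoints: 14, 18, 22, 26, 30, 34
Σfm = 9×14 + 13×18 + 10×22 + 8×26 + 8×30 + 7×34 = 1266
n = Σf = 55
Mean = 1266 / 55 = 23.0182

23.0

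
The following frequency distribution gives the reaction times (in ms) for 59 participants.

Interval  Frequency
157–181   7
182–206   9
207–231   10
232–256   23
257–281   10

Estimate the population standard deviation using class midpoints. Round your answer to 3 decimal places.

Midpoints: 169, 194, 219, 244, 269
n = 59, Σfm = 13421, mean = 227.4746
Σfm² = 3111199
Σf(m − x̄)² = Σfm² − (Σfm)²/n = 3111199 − 13421²/59 = 58262.7119
Population variance = 58262.7119 / 59 = 987.5036
Standard deviation = √987.5036 = 31.4246

31.425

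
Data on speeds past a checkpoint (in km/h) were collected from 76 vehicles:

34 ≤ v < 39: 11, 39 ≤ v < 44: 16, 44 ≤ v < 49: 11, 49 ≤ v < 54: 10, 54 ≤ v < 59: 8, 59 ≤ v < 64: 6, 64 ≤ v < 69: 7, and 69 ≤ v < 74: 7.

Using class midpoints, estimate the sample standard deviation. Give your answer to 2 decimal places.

11.26

Midpoints: 36.5, 41.5, 46.5, 51.5, 56.5, 61.5, 66.5, 71.5
n = 76, Σfm = 3879, mean = 51.0395
Σfm² = 207491
Σf(m − x̄)² = Σfm² − (Σfm)²/n = 207491 − 3879²/76 = 9508.8816
Sample variance = 9508.8816 / 75 = 126.7851
Standard deviation = √126.7851 = 11.2599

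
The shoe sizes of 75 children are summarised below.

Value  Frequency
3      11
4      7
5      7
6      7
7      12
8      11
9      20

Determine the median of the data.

Cumulative frequencies: 11, 18, 25, 32, 44, 55, 75
n = 75, so the median is the value in position (n+1)/2 = 38.
Position 38 falls at value 7.

7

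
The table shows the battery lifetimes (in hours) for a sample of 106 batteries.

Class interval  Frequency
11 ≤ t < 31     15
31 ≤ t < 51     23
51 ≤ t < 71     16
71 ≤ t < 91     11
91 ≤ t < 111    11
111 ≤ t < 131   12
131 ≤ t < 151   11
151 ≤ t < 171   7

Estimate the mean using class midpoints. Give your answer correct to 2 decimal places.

Midpoints: 21, 41, 61, 81, 101, 121, 141, 161
Σfm = 15×21 + 23×41 + 16×61 + 11×81 + 11×101 + 12×121 + 11×141 + 7×161 = 8366
n = Σf = 106
Mean = 8366 / 106 = 78.9245

78.92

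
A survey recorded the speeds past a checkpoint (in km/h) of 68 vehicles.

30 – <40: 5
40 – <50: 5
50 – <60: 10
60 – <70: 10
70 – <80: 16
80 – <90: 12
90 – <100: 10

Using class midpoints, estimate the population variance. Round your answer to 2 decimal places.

310.27

Midpoints: 35, 45, 55, 65, 75, 85, 95
n = 68, Σfm = 4770, mean = 70.1471
Σfm² = 355700
Σf(m − x̄)² = Σfm² − (Σfm)²/n = 355700 − 4770²/68 = 21098.5294
Population variance = 21098.5294 / 68 = 310.2725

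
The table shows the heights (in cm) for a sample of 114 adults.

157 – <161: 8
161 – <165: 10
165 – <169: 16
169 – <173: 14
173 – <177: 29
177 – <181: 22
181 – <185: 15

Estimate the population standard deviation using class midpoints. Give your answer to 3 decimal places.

7.014

Midpoints: 159, 163, 167, 171, 175, 179, 183
n = 114, Σfm = 19726, mean = 173.0351
Σfm² = 3418898
Σf(m − x̄)² = Σfm² − (Σfm)²/n = 3418898 − 19726²/114 = 5607.8596
Population variance = 5607.8596 / 114 = 49.1918
Standard deviation = √49.1918 = 7.0137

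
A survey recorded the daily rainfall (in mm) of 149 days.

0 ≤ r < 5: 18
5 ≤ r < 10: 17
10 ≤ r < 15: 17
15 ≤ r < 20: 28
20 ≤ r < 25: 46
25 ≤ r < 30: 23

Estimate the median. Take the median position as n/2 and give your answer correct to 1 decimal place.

19.0

Cumulative frequencies: 18, 35, 52, 80, 126, 149
n = 149; position = n/2 = 74.5.
This falls in the class 15 ≤ r < 20: L = 15, F = 52, f = 28, h = 5.
Median ≈ 15 + ((74.5 − 52) / 28) × 5 = 19.0179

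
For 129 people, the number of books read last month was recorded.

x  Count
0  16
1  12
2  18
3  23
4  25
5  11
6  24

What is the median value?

3

Cumulative frequencies: 16, 28, 46, 69, 94, 105, 129
n = 129, so the median is the value in position (n+1)/2 = 65.
Position 65 falls at value 3.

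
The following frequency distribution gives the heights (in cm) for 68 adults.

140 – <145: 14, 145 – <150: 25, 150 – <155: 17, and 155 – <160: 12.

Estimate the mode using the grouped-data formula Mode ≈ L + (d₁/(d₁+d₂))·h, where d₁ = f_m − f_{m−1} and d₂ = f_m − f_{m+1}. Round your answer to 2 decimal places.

Modal class: 145 – <150 (highest frequency 25).
d₁ = 25 − 14 = 11, d₂ = 25 − 17 = 8
Mode ≈ 145 + (11/(11+8)) × 5 = 145 + 2.8947 = 147.8947

147.89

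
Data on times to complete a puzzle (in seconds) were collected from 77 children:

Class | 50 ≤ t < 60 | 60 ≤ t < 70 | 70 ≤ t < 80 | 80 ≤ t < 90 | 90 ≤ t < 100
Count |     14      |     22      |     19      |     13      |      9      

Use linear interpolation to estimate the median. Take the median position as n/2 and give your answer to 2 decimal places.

71.32

Cumulative frequencies: 14, 36, 55, 68, 77
n = 77; position = n/2 = 38.5.
This falls in the class 70 ≤ t < 80: L = 70, F = 36, f = 19, h = 10.
Median ≈ 70 + ((38.5 − 36) / 19) × 10 = 71.3158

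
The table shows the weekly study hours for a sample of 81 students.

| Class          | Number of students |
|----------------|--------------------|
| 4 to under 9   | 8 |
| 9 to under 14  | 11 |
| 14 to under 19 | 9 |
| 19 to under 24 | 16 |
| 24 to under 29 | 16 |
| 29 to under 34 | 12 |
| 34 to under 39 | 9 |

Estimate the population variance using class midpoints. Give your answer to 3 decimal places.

82.785

Midpoints: 6.5, 11.5, 16.5, 21.5, 26.5, 31.5, 36.5
n = 81, Σfm = 1801.5, mean = 22.2407
Σfm² = 46772.25
Σf(m − x̄)² = Σfm² − (Σfm)²/n = 46772.25 − 1801.5²/81 = 6705.5556
Population variance = 6705.5556 / 81 = 82.7846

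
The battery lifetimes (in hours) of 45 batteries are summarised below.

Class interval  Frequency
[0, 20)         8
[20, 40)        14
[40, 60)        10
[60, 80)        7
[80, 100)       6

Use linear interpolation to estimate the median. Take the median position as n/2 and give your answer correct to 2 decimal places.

Cumulative frequencies: 8, 22, 32, 39, 45
n = 45; position = n/2 = 22.5.
This falls in the class [40, 60): L = 40, F = 22, f = 10, h = 20.
Median ≈ 40 + ((22.5 − 22) / 10) × 20 = 41.0000

41.00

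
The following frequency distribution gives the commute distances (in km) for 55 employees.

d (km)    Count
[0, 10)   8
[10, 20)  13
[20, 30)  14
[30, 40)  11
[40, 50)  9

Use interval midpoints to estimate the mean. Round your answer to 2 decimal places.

25.00

Midpoints: 5, 15, 25, 35, 45
Σfm = 8×5 + 13×15 + 14×25 + 11×35 + 9×45 = 1375
n = Σf = 55
Mean = 1375 / 55 = 25.0000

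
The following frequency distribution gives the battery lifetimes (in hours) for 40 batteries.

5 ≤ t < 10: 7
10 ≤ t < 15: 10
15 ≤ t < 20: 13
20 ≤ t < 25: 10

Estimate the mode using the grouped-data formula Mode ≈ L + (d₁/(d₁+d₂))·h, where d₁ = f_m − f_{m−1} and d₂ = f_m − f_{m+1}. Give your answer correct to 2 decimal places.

Modal class: 15 ≤ t < 20 (highest frequency 13).
d₁ = 13 − 10 = 3, d₂ = 13 − 10 = 3
Mode ≈ 15 + (3/(3+3)) × 5 = 15 + 2.5000 = 17.5000

17.50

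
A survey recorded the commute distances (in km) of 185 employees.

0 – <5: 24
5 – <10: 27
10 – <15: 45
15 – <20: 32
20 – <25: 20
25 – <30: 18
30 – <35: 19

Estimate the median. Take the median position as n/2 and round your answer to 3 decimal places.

Cumulative frequencies: 24, 51, 96, 128, 148, 166, 185
n = 185; position = n/2 = 92.5.
This falls in the class 10 – <15: L = 10, F = 51, f = 45, h = 5.
Median ≈ 10 + ((92.5 − 51) / 45) × 5 = 14.6111

14.611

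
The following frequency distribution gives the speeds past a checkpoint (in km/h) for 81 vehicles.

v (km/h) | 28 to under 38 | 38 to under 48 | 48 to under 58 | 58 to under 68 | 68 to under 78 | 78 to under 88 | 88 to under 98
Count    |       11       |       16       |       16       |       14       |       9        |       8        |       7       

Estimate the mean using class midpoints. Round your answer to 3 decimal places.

Midpoints: 33, 43, 53, 63, 73, 83, 93
Σfm = 11×33 + 16×43 + 16×53 + 14×63 + 9×73 + 8×83 + 7×93 = 4753
n = Σf = 81
Mean = 4753 / 81 = 58.6790

58.679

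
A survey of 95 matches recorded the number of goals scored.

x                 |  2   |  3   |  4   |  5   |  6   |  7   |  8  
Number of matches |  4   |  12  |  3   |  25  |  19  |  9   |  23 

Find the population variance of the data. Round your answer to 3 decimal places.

3.176

Values: 2, 3, 4, 5, 6, 7, 8
n = 95, Σfx = 542, mean = 5.7053
Σfx² = 3394
Σf(x − x̄)² = Σfx² − (Σfx)²/n = 3394 − 542²/95 = 301.7474
Population variance = 301.7474 / 95 = 3.1763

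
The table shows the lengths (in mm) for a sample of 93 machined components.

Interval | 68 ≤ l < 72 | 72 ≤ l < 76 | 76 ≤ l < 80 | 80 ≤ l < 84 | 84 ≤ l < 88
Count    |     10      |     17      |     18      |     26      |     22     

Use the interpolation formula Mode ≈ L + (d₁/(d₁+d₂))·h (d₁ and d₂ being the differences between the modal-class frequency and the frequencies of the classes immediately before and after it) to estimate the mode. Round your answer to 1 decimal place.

Modal class: 80 ≤ l < 84 (highest frequency 26).
d₁ = 26 − 18 = 8, d₂ = 26 − 22 = 4
Mode ≈ 80 + (8/(8+4)) × 4 = 80 + 2.6667 = 82.6667

82.7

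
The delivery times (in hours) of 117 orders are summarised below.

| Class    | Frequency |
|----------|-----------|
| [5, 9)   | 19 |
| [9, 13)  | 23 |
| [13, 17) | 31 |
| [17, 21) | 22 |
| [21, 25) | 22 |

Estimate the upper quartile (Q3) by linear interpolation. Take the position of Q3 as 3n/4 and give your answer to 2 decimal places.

19.68

Cumulative frequencies: 19, 42, 73, 95, 117
n = 117; position = 3n/4 = 87.75.
This falls in the class [17, 21): L = 17, F = 73, f = 22, h = 4.
Upper quartile ≈ 17 + ((87.75 − 73) / 22) × 4 = 19.6818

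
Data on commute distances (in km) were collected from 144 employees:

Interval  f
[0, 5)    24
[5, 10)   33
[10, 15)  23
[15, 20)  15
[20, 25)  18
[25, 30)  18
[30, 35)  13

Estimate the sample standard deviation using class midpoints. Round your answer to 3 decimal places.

9.769

Midpoints: 2.5, 7.5, 12.5, 17.5, 22.5, 27.5, 32.5
n = 144, Σfm = 2180, mean = 15.1389
Σfm² = 46650
Σf(m − x̄)² = Σfm² − (Σfm)²/n = 46650 − 2180²/144 = 13647.2222
Sample variance = 13647.2222 / 143 = 95.4351
Standard deviation = √95.4351 = 9.7691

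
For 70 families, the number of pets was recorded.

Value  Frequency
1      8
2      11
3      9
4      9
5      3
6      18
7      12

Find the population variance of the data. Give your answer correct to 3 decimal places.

Values: 1, 2, 3, 4, 5, 6, 7
n = 70, Σfx = 300, mean = 4.2857
Σfx² = 1588
Σf(x − x̄)² = Σfx² − (Σfx)²/n = 1588 − 300²/70 = 302.2857
Population variance = 302.2857 / 70 = 4.3184

4.318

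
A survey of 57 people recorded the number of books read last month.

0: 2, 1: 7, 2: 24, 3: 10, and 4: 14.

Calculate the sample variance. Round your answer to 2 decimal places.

Values: 0, 1, 2, 3, 4
n = 57, Σfx = 141, mean = 2.4737
Σfx² = 417
Σf(x − x̄)² = Σfx² − (Σfx)²/n = 417 − 141²/57 = 68.2105
Sample variance = 68.2105 / 56 = 1.2180

1.22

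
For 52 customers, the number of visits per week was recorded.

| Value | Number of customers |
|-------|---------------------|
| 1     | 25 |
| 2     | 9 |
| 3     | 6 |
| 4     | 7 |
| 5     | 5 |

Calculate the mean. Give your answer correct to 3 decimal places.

Values: 1, 2, 3, 4, 5
Σfx = 25×1 + 9×2 + 6×3 + 7×4 + 5×5 = 114
n = Σf = 52
Mean = 114 / 52 = 2.1923

2.192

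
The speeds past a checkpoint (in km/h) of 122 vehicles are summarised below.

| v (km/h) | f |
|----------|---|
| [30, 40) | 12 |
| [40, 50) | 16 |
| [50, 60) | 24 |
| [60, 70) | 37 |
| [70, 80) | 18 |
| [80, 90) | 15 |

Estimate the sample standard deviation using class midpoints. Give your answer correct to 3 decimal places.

Midpoints: 35, 45, 55, 65, 75, 85
n = 122, Σfm = 7490, mean = 61.3934
Σfm² = 485650
Σf(m − x̄)² = Σfm² − (Σfm)²/n = 485650 − 7490²/122 = 25813.1148
Sample variance = 25813.1148 / 121 = 213.3315
Standard deviation = √213.3315 = 14.6059

14.606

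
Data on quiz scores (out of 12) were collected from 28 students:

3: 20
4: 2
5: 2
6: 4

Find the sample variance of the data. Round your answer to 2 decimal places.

1.28

Values: 3, 4, 5, 6
n = 28, Σfx = 102, mean = 3.6429
Σfx² = 406
Σf(x − x̄)² = Σfx² − (Σfx)²/n = 406 − 102²/28 = 34.4286
Sample variance = 34.4286 / 27 = 1.2751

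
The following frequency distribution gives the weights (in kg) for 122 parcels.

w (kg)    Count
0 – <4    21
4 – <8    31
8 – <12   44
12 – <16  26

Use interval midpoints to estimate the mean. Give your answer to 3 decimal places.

Midpoints: 2, 6, 10, 14
Σfm = 21×2 + 31×6 + 44×10 + 26×14 = 1032
n = Σf = 122
Mean = 1032 / 122 = 8.4590

8.459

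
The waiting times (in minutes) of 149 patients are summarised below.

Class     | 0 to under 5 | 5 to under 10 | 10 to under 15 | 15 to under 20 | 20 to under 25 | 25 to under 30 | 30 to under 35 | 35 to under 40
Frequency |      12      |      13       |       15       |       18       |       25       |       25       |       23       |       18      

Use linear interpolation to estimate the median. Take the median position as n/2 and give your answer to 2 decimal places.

23.30

Cumulative frequencies: 12, 25, 40, 58, 83, 108, 131, 149
n = 149; position = n/2 = 74.5.
This falls in the class 20 to under 25: L = 20, F = 58, f = 25, h = 5.
Median ≈ 20 + ((74.5 − 58) / 25) × 5 = 23.3000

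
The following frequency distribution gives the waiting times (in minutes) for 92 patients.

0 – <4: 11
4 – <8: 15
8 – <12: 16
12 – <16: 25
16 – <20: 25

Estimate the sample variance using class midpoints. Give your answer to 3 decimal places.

Midpoints: 2, 6, 10, 14, 18
n = 92, Σfm = 1072, mean = 11.6522
Σfm² = 15184
Σf(m − x̄)² = Σfm² − (Σfm)²/n = 15184 − 1072²/92 = 2692.8696
Sample variance = 2692.8696 / 91 = 29.5920

29.592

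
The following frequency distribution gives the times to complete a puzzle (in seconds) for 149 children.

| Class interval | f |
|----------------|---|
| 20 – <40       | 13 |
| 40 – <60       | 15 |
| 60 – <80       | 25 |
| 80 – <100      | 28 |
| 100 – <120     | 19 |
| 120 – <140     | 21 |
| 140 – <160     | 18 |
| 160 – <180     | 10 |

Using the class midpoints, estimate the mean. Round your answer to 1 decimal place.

Midpoints: 30, 50, 70, 90, 110, 130, 150, 170
Σfm = 13×30 + 15×50 + 25×70 + 28×90 + 19×110 + 21×130 + 18×150 + 10×170 = 14630
n = Σf = 149
Mean = 14630 / 149 = 98.1879

98.2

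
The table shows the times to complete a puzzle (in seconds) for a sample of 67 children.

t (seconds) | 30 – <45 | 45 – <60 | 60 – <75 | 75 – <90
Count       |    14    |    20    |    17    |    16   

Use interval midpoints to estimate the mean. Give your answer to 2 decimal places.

Midpoints: 37.5, 52.5, 67.5, 82.5
Σfm = 14×37.5 + 20×52.5 + 17×67.5 + 16×82.5 = 4042.5
n = Σf = 67
Mean = 4042.5 / 67 = 60.3358

60.34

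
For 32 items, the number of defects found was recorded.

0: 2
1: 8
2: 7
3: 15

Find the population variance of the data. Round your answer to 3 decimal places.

0.960

Values: 0, 1, 2, 3
n = 32, Σfx = 67, mean = 2.0938
Σfx² = 171
Σf(x − x̄)² = Σfx² − (Σfx)²/n = 171 − 67²/32 = 30.7188
Population variance = 30.7188 / 32 = 0.9600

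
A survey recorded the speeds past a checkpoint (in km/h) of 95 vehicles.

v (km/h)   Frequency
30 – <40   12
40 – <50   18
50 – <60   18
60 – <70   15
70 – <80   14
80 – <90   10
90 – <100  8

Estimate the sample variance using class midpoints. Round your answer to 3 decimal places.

333.214

Midpoints: 35, 45, 55, 65, 75, 85, 95
n = 95, Σfm = 5855, mean = 61.6316
Σfm² = 392175
Σf(m − x̄)² = Σfm² − (Σfm)²/n = 392175 − 5855²/95 = 31322.1053
Sample variance = 31322.1053 / 94 = 333.2139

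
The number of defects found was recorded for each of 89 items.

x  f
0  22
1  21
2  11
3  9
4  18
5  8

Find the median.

Cumulative frequencies: 22, 43, 54, 63, 81, 89
n = 89, so the median is the value in position (n+1)/2 = 45.
Position 45 falls at value 2.

2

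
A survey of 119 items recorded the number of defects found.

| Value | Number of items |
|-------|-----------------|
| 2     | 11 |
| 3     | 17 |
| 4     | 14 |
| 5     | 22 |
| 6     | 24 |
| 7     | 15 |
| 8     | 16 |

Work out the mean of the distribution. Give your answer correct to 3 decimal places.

Values: 2, 3, 4, 5, 6, 7, 8
Σfx = 11×2 + 17×3 + 14×4 + 22×5 + 24×6 + 15×7 + 16×8 = 616
n = Σf = 119
Mean = 616 / 119 = 5.1765

5.176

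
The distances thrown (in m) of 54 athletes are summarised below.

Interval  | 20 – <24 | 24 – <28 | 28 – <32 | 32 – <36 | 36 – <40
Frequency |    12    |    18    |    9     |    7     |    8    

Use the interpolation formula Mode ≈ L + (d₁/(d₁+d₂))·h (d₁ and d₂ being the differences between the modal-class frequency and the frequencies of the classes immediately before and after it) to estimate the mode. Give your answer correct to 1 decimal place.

25.6

Modal class: 24 – <28 (highest frequency 18).
d₁ = 18 − 12 = 6, d₂ = 18 − 9 = 9
Mode ≈ 24 + (6/(6+9)) × 4 = 24 + 1.6000 = 25.6000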